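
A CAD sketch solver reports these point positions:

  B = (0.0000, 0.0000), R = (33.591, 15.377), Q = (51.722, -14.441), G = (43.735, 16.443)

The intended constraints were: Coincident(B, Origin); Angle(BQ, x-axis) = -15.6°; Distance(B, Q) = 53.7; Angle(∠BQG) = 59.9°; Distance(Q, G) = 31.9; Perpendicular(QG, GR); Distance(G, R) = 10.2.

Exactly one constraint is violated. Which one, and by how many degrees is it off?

Perpendicular(QG, GR) — off by 8.50°.

B = (0.00, 0.00) ✓; BQ at -15.60° ✓; |BQ| = 53.70 ✓; ∠BQG = 59.90° ✓; |QG| = 31.90 ✓; ∠(QG, GR) = 81.50° ✗; |GR| = 10.20 ✓.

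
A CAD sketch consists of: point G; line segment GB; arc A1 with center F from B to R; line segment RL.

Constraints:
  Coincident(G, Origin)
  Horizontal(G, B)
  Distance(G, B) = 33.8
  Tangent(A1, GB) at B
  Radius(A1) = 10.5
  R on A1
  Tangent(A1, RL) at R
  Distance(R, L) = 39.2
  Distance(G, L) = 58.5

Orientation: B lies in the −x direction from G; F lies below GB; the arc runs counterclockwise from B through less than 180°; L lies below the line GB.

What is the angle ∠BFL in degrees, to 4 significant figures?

173.2°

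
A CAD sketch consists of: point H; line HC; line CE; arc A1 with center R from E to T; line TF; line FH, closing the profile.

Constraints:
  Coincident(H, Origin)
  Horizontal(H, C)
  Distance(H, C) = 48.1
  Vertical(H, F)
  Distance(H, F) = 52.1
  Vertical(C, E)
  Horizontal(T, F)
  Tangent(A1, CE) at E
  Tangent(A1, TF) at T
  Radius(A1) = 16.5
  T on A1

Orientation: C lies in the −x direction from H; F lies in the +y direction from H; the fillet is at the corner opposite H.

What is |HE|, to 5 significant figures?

59.841

The virtual corner opposite H is at (-48.100, 52.100). The tangent condition forces RE to be normal to CE and the tangent condition forces RT to be normal to TF, with radius 16.5, so the center R sits 16.5 in from both sides at R = (-31.600, 35.600). That places the tangent points at E = (-48.100, 35.600) on CE and T = (-31.600, 52.100) on TF. Then |HE| = |E − H| = 59.841.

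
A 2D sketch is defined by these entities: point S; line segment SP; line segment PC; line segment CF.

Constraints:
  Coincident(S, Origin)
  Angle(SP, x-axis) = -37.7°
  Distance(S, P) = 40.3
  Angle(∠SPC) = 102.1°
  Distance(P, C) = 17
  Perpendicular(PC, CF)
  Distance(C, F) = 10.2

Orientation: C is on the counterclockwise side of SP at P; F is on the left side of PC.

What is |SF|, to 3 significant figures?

38.7

∠SPC = 102.1°, so PC runs at -37.7° + (180° − 102.1°) = 40.2° from the x-axis; with |PC| = 17.0, C = P + 17.0·(cos 40.2°, sin 40.2°) = (44.9, -13.7). PC ⟂ CF; with |CF| = 10.2 on the left of PC, F = C + 10.2·(-0.645, 0.764) = (38.3, -5.88). Then |SF| = |F − S| = 38.7.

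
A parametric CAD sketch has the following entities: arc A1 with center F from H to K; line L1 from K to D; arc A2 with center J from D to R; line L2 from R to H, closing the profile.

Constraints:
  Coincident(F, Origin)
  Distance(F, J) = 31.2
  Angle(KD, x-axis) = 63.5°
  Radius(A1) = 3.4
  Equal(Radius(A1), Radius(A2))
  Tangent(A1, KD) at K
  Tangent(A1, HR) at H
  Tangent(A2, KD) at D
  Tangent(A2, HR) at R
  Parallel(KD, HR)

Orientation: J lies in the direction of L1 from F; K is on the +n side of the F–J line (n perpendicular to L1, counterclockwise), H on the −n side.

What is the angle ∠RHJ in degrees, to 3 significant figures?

6.22°

The slot axis is L1's direction at 63.5°, so u = (cos 63.5°, sin 63.5°) = (0.446, 0.895) and n = (−sin 63.5°, cos 63.5°) = (-0.895, 0.446). F is at the origin and J lies 31.2 along u from F, so J = 31.2·u = (13.9, 27.9). Tangency of A1 to both parallel lines with radius 3.4 puts K and H at F ± 3.4·n: K = (-3.04, 1.52), H = (3.04, -1.52). Equal radii place D and R the same way about J: D = J + 3.4·n = (10.9, 29.4), R = J − 3.4·n = (17.0, 26.4). Then cos ∠RHJ = HR·HJ / (|HR||HJ|), giving 6.22°.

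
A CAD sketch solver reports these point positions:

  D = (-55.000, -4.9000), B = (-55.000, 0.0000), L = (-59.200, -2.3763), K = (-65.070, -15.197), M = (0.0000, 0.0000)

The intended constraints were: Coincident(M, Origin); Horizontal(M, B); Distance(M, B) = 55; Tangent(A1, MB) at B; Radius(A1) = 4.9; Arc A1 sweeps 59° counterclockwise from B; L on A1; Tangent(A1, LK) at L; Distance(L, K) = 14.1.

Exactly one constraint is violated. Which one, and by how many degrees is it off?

Tangent(A1, LK) at L — off by 6.40°.

M = (0.00, 0.00) ✓; M.y = 0.00, B.y = 0.00 ✓; |MB| = 55.00 ✓; ∠(DB, BM) = 90.00° ✓; |DB| = 4.900 ✓; bearing(D→L) − bearing(D→B) = 59.00° ✓; |DL| = 4.900 ✓; ∠(DL, LK) = 83.60° ✗; |LK| = 14.10 ✓.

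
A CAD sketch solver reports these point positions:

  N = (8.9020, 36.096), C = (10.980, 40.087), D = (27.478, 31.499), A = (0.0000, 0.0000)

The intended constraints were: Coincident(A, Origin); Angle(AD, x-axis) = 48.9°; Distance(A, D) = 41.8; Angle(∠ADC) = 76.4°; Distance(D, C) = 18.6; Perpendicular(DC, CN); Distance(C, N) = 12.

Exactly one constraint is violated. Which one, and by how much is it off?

Distance(C, N) = 12 — off by 7.50.

A = (0.00, 0.00) ✓; AD at 48.90° ✓; |AD| = 41.80 ✓; ∠ADC = 76.40° ✓; |DC| = 18.60 ✓; ∠(DC, CN) = 89.99° ✓; |CN| = 4.500 ✗.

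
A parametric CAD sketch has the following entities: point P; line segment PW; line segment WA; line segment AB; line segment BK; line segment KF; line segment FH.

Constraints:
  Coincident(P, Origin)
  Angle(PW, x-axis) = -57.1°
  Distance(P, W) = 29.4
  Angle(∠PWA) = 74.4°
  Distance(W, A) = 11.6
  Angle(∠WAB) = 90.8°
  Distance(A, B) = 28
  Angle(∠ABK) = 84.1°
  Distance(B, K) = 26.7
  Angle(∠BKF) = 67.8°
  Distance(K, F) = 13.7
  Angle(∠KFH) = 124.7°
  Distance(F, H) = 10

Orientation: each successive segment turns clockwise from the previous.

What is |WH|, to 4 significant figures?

12.27

P is at the origin; PW runs at -57.1° with length 29.4, so W = (15.97, -24.68). ∠PWA = 74.4° gives WA at -162.7° from the x-axis; with |WA| = 11.6, A = (4.894, -28.13). ∠WAB = 90.8° gives AB at 108.1° from the x-axis; with |AB| = 28.0, B = (-3.805, -1.520). ∠ABK = 84.1° gives BK at 12.20° from the x-axis; with |BK| = 26.7, K = (22.29, 4.122). ∠BKF = 67.8° gives KF at -100.0° from the x-axis; with |KF| = 13.7, F = (19.91, -9.369). ∠KFH = 124.7° gives FH at -155.3° from the x-axis; with |FH| = 10.0, H = (10.83, -13.55). Then |WH| = |H − W| = 12.27.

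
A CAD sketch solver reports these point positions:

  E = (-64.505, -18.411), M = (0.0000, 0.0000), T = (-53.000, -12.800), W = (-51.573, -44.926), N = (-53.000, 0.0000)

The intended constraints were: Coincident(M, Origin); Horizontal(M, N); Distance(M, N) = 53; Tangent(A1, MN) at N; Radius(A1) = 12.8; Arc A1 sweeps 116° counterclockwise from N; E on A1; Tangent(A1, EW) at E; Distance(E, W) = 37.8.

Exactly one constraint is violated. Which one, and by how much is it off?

Distance(E, W) = 37.8 — off by 8.30.

M = (0.00, 0.00) ✓; M.y = 0.00, N.y = 0.00 ✓; |MN| = 53.00 ✓; ∠(TN, NM) = 90.00° ✓; |TN| = 12.80 ✓; bearing(T→E) − bearing(T→N) = 116.0° ✓; |TE| = 12.80 ✓; ∠(TE, EW) = 90.00° ✓; |EW| = 29.50 ✗.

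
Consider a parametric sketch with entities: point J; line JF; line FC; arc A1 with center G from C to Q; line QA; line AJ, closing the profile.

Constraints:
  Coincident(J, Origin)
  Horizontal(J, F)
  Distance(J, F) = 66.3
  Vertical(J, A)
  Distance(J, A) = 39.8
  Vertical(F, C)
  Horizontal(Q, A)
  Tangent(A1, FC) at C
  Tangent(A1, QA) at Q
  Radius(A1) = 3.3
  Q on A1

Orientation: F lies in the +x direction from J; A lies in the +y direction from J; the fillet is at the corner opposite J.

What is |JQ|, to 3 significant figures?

74.5

J is at the origin; JF is horizontal with |JF| = 66.3 and F on the +x side, so F = (66.3, 0.00). JA is vertical with |JA| = 39.8 and A on the +y side, so A = (0.00, 39.8). The virtual corner opposite J is at (66.3, 39.8). Since A1 is tangent to FC there, GC ⟂ FC and since A1 is tangent to QA there, GQ ⟂ QA, with radius 3.3, so the center G sits 3.3 in from both sides at G = (63.0, 36.5). That places the tangent points at C = (66.3, 36.5) on FC and Q = (63.0, 39.8) on QA. Then |JQ| = |Q − J| = 74.5.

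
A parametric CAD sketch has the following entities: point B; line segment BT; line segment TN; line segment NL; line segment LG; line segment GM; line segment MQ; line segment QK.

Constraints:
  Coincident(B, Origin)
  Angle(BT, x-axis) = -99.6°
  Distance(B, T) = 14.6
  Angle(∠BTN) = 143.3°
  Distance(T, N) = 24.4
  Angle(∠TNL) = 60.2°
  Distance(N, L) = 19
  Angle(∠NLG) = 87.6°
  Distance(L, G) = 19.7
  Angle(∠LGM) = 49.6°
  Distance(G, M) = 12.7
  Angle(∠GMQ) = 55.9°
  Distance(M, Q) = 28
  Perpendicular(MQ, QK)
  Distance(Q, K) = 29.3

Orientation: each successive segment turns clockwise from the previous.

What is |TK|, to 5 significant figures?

32.935

B is at the origin; BT runs at -99.6° with length 14.6, so T = (-2.4348, -14.396). ∠BTN = 143.3° gives TN at -136.30° from the x-axis; with |TN| = 24.4, N = (-20.075, -31.253). ∠TNL = 60.2° gives NL at 103.90° from the x-axis; with |NL| = 19.0, L = (-24.640, -12.809). ∠NLG = 87.6° gives LG at 11.500° from the x-axis; with |LG| = 19.7, G = (-5.3350, -8.8819). ∠LGM = 49.6° gives GM at -118.90° from the x-axis; with |GM| = 12.7, M = (-11.473, -20.000). ∠GMQ = 55.9° gives MQ at 117.00° from the x-axis; with |MQ| = 28.0, Q = (-24.184, 4.9479). MQ ⟂ QK, so QK runs at 27.000°; with |QK| = 29.3, K = (1.9220, 18.250). Then |TK| = |K − T| = 32.935.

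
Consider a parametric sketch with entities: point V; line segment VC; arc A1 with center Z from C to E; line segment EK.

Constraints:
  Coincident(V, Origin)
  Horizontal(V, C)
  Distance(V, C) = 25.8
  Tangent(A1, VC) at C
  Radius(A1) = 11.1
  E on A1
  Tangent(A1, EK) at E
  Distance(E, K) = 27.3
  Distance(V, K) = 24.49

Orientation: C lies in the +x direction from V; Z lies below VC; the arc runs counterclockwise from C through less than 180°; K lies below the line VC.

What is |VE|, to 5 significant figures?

17.823

Checks: |ZE| = 11.10 ✓; ∠(ZE, EK) = 90.00° ✓; |EK| = 27.30 ✓; |VK| = 24.49 ✓.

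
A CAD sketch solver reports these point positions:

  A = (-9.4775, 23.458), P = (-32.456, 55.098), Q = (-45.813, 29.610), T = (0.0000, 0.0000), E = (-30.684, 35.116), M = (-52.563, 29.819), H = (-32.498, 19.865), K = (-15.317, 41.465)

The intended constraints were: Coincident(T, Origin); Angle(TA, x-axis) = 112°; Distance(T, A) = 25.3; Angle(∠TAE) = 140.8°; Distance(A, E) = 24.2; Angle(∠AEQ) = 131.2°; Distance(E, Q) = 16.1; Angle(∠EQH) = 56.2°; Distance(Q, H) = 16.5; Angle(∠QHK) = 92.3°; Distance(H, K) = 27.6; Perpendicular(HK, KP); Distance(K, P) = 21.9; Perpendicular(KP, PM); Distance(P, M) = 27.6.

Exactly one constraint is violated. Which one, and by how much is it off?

Distance(P, M) = 27.6 — off by 4.70.

T = (0.00, 0.00) ✓; TA at 112.0° ✓; |TA| = 25.30 ✓; ∠TAE = 140.8° ✓; |AE| = 24.20 ✓; ∠AEQ = 131.2° ✓; |EQ| = 16.10 ✓; ∠EQH = 56.20° ✓; |QH| = 16.50 ✓; ∠QHK = 92.30° ✓; |HK| = 27.60 ✓; ∠(HK, KP) = 90.00° ✓; |KP| = 21.90 ✓; ∠(KP, PM) = 90.00° ✓; |PM| = 32.30 ✗.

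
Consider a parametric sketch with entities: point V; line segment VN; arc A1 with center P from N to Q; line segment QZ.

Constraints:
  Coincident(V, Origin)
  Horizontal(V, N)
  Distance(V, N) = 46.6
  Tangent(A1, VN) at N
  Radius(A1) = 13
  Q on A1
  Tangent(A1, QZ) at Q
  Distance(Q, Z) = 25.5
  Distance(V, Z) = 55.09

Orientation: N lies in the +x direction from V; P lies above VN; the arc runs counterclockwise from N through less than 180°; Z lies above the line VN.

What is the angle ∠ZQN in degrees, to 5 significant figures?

112.41°

Checks: |PQ| = 13.00 ✓; ∠(PQ, QZ) = 90.00° ✓; |QZ| = 25.50 ✓; |VZ| = 55.09 ✓.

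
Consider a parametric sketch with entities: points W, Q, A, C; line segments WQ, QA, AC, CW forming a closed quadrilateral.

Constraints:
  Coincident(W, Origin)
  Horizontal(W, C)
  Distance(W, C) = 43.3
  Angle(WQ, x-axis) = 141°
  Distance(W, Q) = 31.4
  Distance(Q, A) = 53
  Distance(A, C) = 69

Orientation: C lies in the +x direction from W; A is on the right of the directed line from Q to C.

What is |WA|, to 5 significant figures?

37.118

Checks: WQ at 141.0° ✓; |QA| = 53.00 ✓; |AC| = 69.00 ✓.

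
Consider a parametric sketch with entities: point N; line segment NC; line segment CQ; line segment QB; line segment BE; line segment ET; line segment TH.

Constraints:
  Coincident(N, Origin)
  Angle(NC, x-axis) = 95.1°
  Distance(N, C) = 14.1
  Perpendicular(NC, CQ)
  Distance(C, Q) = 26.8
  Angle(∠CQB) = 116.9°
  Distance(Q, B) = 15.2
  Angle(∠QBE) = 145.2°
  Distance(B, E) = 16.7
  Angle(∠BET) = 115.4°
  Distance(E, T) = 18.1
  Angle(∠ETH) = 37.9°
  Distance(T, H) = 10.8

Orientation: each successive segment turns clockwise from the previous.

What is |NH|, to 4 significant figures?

23.83

N is at the origin; NC runs at 95.1° with length 14.1, so C = (-1.253, 14.04). The perpendicularity gives CQ at right angles to NC, so CQ runs at 5.100°; with |CQ| = 26.8, Q = (25.44, 16.43). ∠CQB = 116.9° gives QB at -58.00° from the x-axis; with |QB| = 15.2, B = (33.50, 3.536). ∠QBE = 145.2° gives BE at -92.80° from the x-axis; with |BE| = 16.7, E = (32.68, -13.14). ∠BET = 115.4° gives ET at -157.4° from the x-axis; with |ET| = 18.1, T = (15.97, -20.10). ∠ETH = 37.9° gives TH at 60.50° from the x-axis; with |TH| = 10.8, H = (21.29, -10.70). Then |NH| = |H − N| = 23.83.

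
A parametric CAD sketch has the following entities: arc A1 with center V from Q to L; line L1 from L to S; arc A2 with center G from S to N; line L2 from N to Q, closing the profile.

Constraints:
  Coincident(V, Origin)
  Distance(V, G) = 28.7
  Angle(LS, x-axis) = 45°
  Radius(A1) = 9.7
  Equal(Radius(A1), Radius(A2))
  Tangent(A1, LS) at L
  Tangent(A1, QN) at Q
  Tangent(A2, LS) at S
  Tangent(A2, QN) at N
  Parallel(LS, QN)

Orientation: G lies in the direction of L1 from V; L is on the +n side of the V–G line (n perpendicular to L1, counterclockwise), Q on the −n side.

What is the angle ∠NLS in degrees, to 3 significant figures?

34.1°

Tangency of A1 to both parallel lines with radius 9.7 puts L and Q at V ± 9.7·n: L = (-6.86, 6.86), Q = (6.86, -6.86). Equal radii place S and N the same way about G: S = G + 9.7·n = (13.4, 27.2), N = G − 9.7·n = (27.2, 13.4). Then cos ∠NLS = LN·LS / (|LN||LS|), giving 34.1°.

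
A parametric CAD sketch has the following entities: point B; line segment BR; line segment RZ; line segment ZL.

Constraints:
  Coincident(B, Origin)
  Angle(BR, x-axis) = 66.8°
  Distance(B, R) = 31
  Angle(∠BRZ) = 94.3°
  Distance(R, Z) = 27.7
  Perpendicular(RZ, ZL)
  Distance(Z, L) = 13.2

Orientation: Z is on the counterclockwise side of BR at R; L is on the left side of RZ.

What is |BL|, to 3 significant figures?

34.9

B is at the origin; BR runs at 66.8° with length 31.0, so R = 31.0·(cos 66.8°, sin 66.8°) = (12.2, 28.5). ∠BRZ = 94.3°, so RZ runs at 66.8° + (180° − 94.3°) = 152° from the x-axis; with |RZ| = 27.7, Z = R + 27.7·(cos 152°, sin 152°) = (-12.4, 41.3). RZ is perpendicular to ZL; with |ZL| = 13.2 on the left of RZ, L = Z + 13.2·(-0.462, -0.887) = (-18.5, 29.6). Then |BL| = |L − B| = 34.9.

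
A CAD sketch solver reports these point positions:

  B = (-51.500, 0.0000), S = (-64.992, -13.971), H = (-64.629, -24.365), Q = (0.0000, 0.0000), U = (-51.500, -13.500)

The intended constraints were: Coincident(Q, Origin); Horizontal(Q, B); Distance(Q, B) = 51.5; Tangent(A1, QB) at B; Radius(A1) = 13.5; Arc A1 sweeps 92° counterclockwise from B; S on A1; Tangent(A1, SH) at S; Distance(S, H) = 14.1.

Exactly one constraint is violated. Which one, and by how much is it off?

Distance(S, H) = 14.1 — off by 3.70.

Q = (0.00, 0.00) ✓; Q.y = 0.00, B.y = 0.00 ✓; |QB| = 51.50 ✓; ∠(UB, BQ) = 90.00° ✓; |UB| = 13.50 ✓; bearing(U→S) − bearing(U→B) = 92.00° ✓; |US| = 13.50 ✓; ∠(US, SH) = 90.00° ✓; |SH| = 10.40 ✗.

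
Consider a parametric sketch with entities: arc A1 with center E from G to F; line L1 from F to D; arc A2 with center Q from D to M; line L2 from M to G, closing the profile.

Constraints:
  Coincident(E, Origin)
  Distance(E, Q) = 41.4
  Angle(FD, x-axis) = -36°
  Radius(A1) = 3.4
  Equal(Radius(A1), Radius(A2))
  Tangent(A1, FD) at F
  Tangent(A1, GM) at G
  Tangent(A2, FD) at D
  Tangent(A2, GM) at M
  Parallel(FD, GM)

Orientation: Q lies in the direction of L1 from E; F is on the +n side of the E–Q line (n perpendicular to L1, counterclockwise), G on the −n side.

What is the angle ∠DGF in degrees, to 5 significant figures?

80.672°

The slot axis is L1's direction at -36.0°, so u = (cos -36.0°, sin -36.0°) = (0.80902, -0.58779) and n = (−sin -36.0°, cos -36.0°) = (0.58779, 0.80902). E is at the origin and Q lies 41.4 along u from E, so Q = 41.4·u = (33.493, -24.334). Tangency of A1 to both parallel lines with radius 3.4 puts F and G at E ± 3.4·n: F = (1.9985, 2.7507), G = (-1.9985, -2.7507). Equal radii place D and M the same way about Q: D = Q + 3.4·n = (35.492, -21.584), M = Q − 3.4·n = (31.495, -27.085). Then cos ∠DGF = GD·GF / (|GD||GF|), giving 80.672°.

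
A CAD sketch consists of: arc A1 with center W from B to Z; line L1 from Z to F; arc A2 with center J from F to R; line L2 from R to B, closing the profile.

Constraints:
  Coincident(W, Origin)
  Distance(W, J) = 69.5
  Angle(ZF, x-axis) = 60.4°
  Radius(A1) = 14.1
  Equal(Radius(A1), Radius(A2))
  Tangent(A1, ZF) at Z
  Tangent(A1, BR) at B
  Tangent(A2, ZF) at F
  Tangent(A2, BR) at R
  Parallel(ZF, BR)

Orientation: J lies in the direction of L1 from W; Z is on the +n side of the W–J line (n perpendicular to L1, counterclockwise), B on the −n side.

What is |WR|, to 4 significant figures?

70.92

The slot axis is L1's direction at 60.4°, so u = (cos 60.4°, sin 60.4°) = (0.4939, 0.8695) and n = (−sin 60.4°, cos 60.4°) = (-0.8695, 0.4939). W is at the origin and J lies 69.5 along u from W, so J = 69.5·u = (34.33, 60.43). Tangency of A1 to both parallel lines with radius 14.1 puts Z and B at W ± 14.1·n: Z = (-12.26, 6.965), B = (12.26, -6.965). Equal radii place F and R the same way about J: F = J + 14.1·n = (22.07, 67.39), R = J − 14.1·n = (46.59, 53.47). Then |WR| = |R − W| = 70.92.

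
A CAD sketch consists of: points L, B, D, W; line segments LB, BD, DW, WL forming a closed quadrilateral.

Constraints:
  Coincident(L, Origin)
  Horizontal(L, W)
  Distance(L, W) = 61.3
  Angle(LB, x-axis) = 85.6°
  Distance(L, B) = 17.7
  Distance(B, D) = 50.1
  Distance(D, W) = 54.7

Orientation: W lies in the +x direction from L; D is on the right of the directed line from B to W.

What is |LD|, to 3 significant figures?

34.2

Checks: |LW| = 61.30 ✓; |LB| = 17.70 ✓; |BD| = 50.10 ✓; |DW| = 54.70 ✓.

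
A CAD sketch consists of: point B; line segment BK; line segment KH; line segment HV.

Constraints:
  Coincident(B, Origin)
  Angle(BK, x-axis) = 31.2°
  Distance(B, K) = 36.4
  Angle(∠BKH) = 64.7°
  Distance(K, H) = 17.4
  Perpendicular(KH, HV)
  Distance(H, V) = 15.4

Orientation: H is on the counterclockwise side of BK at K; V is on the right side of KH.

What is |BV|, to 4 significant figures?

48.34

B is at the origin; BK runs at 31.2° with length 36.4, so K = 36.4·(cos 31.2°, sin 31.2°) = (31.14, 18.86). ∠BKH = 64.7°, so KH runs at 31.2° + (180° − 64.7°) = 146.5° from the x-axis; with |KH| = 17.4, H = K + 17.4·(cos 146.5°, sin 146.5°) = (16.63, 28.46). KH is perpendicular to HV; with |HV| = 15.4 on the right of KH, V = H + 15.4·(0.5519, 0.8339) = (25.13, 41.30). Then |BV| = |V − B| = 48.34.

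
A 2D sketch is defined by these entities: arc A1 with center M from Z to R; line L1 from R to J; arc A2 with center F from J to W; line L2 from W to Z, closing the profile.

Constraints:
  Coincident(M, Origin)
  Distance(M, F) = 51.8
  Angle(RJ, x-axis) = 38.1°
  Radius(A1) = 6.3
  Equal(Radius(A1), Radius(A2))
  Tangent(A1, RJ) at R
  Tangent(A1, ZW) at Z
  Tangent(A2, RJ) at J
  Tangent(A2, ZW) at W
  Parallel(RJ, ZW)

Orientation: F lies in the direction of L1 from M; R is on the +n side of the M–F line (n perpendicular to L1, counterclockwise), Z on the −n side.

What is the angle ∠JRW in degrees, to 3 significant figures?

13.7°

The slot axis is L1's direction at 38.1°, so u = (cos 38.1°, sin 38.1°) = (0.787, 0.617) and n = (−sin 38.1°, cos 38.1°) = (-0.617, 0.787). M is at the origin and F lies 51.8 along u from M, so F = 51.8·u = (40.8, 32.0). Tangency of A1 to both parallel lines with radius 6.3 puts R and Z at M ± 6.3·n: R = (-3.89, 4.96), Z = (3.89, -4.96). Equal radii place J and W the same way about F: J = F + 6.3·n = (36.9, 36.9), W = F − 6.3·n = (44.7, 27.0). Then cos ∠JRW = RJ·RW / (|RJ||RW|), giving 13.7°.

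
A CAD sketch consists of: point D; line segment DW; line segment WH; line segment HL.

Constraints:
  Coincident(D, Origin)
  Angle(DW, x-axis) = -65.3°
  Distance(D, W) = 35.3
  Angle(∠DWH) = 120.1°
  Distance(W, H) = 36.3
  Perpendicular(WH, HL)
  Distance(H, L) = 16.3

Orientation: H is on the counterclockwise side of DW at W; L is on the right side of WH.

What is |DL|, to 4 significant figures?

71.49

D is at the origin; DW runs at -65.3° with length 35.3, so W = 35.3·(cos -65.3°, sin -65.3°) = (14.75, -32.07). ∠DWH = 120.1°, so WH runs at -65.3° + (180° − 120.1°) = -5.400° from the x-axis; with |WH| = 36.3, H = W + 36.3·(cos -5.400°, sin -5.400°) = (50.89, -35.49). The perpendicularity gives HL at right angles to WH; with |HL| = 16.3 on the right of WH, L = H + 16.3·(-0.09411, -0.9956) = (49.36, -51.71). Then |DL| = |L − D| = 71.49.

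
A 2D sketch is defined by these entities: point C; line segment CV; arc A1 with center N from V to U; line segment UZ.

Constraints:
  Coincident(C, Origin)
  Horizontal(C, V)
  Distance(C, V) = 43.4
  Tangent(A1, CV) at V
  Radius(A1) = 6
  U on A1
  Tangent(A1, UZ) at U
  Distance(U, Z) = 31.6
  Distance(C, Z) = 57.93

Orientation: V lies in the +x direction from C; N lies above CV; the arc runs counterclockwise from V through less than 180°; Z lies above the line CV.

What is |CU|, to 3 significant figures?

49.8

Checks: |NU| = 6.000 ✓; ∠(NU, UZ) = 90.00° ✓; |UZ| = 31.60 ✓; |CZ| = 57.93 ✓.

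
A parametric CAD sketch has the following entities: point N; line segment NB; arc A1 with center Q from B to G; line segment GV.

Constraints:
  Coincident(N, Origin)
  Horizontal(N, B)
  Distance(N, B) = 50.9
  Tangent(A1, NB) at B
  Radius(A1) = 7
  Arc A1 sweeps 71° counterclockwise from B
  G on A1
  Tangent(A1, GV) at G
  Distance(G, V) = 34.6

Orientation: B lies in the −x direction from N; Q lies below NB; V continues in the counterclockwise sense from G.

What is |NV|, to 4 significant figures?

78.31

On A1, B sits at bearing 90° from Q; a 71° counterclockwise sweep puts G at bearing 161°, so G = Q + 7.0·(cos 161°, sin 161°) = (-57.52, -4.721). A1 meets GV tangentially, so QG is at right angles to GV, so GV runs along (−sin 161°, cos 161°); with |GV| = 34.6, V = (-68.78, -37.44). Then |NV| = |V − N| = 78.31.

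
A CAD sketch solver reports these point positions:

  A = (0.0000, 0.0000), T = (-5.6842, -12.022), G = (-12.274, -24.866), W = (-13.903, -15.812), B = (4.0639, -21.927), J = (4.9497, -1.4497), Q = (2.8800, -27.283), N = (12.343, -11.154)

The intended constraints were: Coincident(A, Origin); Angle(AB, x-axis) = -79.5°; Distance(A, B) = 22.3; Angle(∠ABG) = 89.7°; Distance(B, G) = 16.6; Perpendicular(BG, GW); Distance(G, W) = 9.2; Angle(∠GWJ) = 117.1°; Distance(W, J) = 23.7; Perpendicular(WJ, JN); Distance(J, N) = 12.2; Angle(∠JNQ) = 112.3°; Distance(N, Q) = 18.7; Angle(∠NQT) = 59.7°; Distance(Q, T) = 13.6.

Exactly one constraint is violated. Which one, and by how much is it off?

Distance(Q, T) = 13.6 — off by 3.90.

A = (0.00, 0.00) ✓; AB at -79.50° ✓; |AB| = 22.30 ✓; ∠ABG = 89.70° ✓; |BG| = 16.60 ✓; ∠(BG, GW) = 90.00° ✓; |GW| = 9.199 ✓; ∠GWJ = 117.1° ✓; |WJ| = 23.70 ✓; ∠(WJ, JN) = 90.00° ✓; |JN| = 12.20 ✓; ∠JNQ = 112.3° ✓; |NQ| = 18.70 ✓; ∠NQT = 59.70° ✓; |QT| = 17.50 ✗.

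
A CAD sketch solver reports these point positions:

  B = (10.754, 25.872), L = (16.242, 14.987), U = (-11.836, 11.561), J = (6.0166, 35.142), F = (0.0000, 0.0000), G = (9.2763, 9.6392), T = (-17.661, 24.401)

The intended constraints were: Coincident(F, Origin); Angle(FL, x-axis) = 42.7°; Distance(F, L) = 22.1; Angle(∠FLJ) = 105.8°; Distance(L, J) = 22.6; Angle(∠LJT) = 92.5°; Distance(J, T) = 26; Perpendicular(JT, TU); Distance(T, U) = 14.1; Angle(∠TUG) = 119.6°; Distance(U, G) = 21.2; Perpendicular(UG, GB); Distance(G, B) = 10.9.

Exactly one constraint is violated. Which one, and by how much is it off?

Distance(G, B) = 10.9 — off by 5.40.

F = (0.00, 0.00) ✓; FL at 42.70° ✓; |FL| = 22.10 ✓; ∠FLJ = 105.8° ✓; |LJ| = 22.60 ✓; ∠LJT = 92.50° ✓; |JT| = 26.00 ✓; ∠(JT, TU) = 90.00° ✓; |TU| = 14.10 ✓; ∠TUG = 119.6° ✓; |UG| = 21.20 ✓; ∠(UG, GB) = 90.00° ✓; |GB| = 16.30 ✗.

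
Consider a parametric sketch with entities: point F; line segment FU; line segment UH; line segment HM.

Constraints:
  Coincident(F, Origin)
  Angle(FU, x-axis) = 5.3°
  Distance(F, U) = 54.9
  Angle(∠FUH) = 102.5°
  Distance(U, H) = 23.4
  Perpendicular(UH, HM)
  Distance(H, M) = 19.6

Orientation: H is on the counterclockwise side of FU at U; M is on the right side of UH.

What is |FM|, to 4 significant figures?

81.26

F is at the origin; FU runs at 5.3° with length 54.9, so U = 54.9·(cos 5.3°, sin 5.3°) = (54.67, 5.071). ∠FUH = 102.5°, so UH runs at 5.3° + (180° − 102.5°) = 82.80° from the x-axis; with |UH| = 23.4, H = U + 23.4·(cos 82.80°, sin 82.80°) = (57.60, 28.29). UH ⟂ HM; with |HM| = 19.6 on the right of UH, M = H + 19.6·(0.9921, -0.1253) = (77.04, 25.83). Then |FM| = |M − F| = 81.26.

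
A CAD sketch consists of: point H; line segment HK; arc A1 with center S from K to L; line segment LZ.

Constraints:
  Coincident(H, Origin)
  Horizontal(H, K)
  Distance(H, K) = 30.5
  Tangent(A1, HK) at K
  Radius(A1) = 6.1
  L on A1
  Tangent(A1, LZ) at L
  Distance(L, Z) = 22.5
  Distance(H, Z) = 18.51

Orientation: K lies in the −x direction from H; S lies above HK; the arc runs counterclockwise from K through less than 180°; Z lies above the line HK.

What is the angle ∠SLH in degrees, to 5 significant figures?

133.29°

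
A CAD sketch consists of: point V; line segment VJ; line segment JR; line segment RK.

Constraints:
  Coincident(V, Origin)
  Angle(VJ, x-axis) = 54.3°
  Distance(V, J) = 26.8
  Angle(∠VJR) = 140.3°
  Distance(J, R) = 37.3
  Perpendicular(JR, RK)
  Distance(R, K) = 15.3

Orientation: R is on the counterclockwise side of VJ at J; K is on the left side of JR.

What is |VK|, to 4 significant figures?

57.95

V is at the origin; VJ runs at 54.3° with length 26.8, so J = 26.8·(cos 54.3°, sin 54.3°) = (15.64, 21.76). ∠VJR = 140.3°, so JR runs at 54.3° + (180° − 140.3°) = 94.00° from the x-axis; with |JR| = 37.3, R = J + 37.3·(cos 94.00°, sin 94.00°) = (13.04, 58.97). JR is perpendicular to RK; with |RK| = 15.3 on the left of JR, K = R + 15.3·(-0.9976, -0.06976) = (-2.226, 57.91). Then |VK| = |K − V| = 57.95.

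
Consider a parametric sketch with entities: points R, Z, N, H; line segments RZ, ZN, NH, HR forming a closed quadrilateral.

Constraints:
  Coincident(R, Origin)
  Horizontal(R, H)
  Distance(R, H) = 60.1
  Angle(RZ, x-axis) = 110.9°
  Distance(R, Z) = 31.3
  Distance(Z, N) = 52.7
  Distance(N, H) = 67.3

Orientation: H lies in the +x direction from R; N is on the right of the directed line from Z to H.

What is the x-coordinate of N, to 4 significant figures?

-3.201

Checks: |ZN| = 52.70 ✓; |NH| = 67.30 ✓.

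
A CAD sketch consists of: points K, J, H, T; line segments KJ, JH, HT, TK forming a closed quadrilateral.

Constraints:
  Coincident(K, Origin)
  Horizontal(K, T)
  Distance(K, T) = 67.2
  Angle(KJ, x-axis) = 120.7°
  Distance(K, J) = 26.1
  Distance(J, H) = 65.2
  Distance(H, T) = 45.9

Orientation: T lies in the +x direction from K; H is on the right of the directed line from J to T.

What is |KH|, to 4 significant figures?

39.84

Checks: K.y = 0.00, T.y = 0.00 ✓; |JH| = 65.20 ✓; |HT| = 45.90 ✓.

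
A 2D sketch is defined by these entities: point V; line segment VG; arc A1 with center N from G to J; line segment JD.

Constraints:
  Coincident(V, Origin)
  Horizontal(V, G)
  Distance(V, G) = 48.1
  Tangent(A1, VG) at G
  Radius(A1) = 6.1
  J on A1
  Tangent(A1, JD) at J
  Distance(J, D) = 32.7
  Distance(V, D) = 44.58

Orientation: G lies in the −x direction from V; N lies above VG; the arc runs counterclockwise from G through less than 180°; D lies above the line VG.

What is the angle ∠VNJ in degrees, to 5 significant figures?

16.544°

Checks: |VG| = 48.10 ✓; |NJ| = 6.100 ✓; ∠(NJ, JD) = 90.00° ✓; |JD| = 32.70 ✓; |VD| = 44.58 ✓.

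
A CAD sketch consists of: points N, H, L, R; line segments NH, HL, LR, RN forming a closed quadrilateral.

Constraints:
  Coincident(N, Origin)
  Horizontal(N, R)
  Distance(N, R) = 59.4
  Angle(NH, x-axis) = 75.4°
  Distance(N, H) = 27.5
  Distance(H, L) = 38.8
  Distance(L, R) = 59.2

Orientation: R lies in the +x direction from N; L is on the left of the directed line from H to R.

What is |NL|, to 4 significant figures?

63.96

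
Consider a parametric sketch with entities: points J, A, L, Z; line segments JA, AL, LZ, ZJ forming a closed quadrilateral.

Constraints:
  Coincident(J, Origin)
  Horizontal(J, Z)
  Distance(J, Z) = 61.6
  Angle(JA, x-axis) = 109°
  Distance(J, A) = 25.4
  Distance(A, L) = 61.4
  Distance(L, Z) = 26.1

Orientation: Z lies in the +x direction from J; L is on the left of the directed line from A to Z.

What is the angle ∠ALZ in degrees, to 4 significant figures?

108.3°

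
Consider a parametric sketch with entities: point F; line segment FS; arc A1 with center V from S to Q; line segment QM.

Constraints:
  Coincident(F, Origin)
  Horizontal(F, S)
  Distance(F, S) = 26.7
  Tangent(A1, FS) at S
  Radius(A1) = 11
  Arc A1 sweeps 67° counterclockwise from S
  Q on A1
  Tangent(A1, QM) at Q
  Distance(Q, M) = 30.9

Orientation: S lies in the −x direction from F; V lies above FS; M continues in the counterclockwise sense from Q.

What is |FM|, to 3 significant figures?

35.4

F is at the origin; FS is horizontal with |FS| = 26.7 and S on the −x side, so S = (-26.7, 0.00). Since A1 is tangent to FS there, VS ⟂ FS, so V = S + (0, 11) = (-26.7, 11.0). On A1, S sits at bearing -90° from V; a 67° counterclockwise sweep puts Q at bearing -23°, so Q = V + 11.0·(cos -23°, sin -23°) = (-16.6, 6.70). Since A1 is tangent to QM there, VQ ⟂ QM, so QM runs along (−sin -23°, cos -23°); with |QM| = 30.9, M = (-4.50, 35.1). Then |FM| = |M − F| = 35.4.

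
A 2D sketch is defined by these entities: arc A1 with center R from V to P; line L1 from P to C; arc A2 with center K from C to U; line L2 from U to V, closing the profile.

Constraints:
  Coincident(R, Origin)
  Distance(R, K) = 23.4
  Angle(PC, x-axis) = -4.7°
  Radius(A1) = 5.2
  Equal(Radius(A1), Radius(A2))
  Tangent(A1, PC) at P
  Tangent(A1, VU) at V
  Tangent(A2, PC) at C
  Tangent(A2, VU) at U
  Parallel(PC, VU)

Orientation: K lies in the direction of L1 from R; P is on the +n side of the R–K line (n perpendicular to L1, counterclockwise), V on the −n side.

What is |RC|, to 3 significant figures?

24.0

Tangency of A1 to both parallel lines with radius 5.2 puts P and V at R ± 5.2·n: P = (0.426, 5.18), V = (-0.426, -5.18). Equal radii place C and U the same way about K: C = K + 5.2·n = (23.7, 3.27), U = K − 5.2·n = (22.9, -7.10). Then |RC| = |C − R| = 24.0.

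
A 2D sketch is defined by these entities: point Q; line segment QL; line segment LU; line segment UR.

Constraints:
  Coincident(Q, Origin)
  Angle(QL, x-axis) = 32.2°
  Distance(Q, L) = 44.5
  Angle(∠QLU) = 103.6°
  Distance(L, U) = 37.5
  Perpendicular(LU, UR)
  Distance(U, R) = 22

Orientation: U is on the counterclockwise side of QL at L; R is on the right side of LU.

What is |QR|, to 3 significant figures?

81.0

∠QLU = 103.6°, so LU runs at 32.2° + (180° − 103.6°) = 109° from the x-axis; with |LU| = 37.5, U = L + 37.5·(cos 109°, sin 109°) = (25.7, 59.3). LU is perpendicular to UR; with |UR| = 22.0 on the right of LU, R = U + 22.0·(0.948, 0.319) = (46.5, 66.3). Then |QR| = |R − Q| = 81.0.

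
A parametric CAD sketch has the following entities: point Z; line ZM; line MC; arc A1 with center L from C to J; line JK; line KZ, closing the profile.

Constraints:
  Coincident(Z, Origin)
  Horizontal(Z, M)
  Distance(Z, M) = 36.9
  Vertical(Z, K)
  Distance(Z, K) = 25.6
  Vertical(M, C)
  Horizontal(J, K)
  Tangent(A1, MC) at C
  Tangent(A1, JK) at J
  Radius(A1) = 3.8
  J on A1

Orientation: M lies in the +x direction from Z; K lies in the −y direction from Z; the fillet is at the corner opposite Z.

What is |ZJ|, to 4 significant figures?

41.84

The virtual corner opposite Z is at (36.90, -25.60). A1 meets MC tangentially, so LC is at right angles to MC and A1 meets JK tangentially, so LJ is at right angles to JK, with radius 3.8, so the center L sits 3.8 in from both sides at L = (33.10, -21.80). That places the tangent points at C = (36.90, -21.80) on MC and J = (33.10, -25.60) on JK. Then |ZJ| = |J − Z| = 41.84.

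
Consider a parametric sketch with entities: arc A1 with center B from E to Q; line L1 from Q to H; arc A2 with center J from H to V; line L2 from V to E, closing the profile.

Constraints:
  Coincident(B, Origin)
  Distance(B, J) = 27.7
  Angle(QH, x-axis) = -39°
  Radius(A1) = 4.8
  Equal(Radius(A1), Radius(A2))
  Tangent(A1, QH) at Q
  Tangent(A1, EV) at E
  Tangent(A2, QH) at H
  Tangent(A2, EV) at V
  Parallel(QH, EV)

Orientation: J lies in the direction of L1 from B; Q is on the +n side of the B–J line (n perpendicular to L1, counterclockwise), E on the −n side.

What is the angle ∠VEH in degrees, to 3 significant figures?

19.1°

The slot axis is L1's direction at -39.0°, so u = (cos -39.0°, sin -39.0°) = (0.777, -0.629) and n = (−sin -39.0°, cos -39.0°) = (0.629, 0.777). B is at the origin and J lies 27.7 along u from B, so J = 27.7·u = (21.5, -17.4). Tangency of A1 to both parallel lines with radius 4.8 puts Q and E at B ± 4.8·n: Q = (3.02, 3.73), E = (-3.02, -3.73). Equal radii place H and V the same way about J: H = J + 4.8·n = (24.5, -13.7), V = J − 4.8·n = (18.5, -21.2). Then cos ∠VEH = EV·EH / (|EV||EH|), giving 19.1°.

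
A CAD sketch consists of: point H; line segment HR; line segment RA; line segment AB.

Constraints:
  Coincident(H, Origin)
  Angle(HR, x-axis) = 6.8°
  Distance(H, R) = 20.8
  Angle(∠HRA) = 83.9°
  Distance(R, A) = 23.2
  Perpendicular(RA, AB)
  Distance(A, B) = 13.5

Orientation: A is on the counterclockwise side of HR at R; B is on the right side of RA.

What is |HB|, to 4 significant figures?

40.11

H is at the origin; HR runs at 6.8° with length 20.8, so R = 20.8·(cos 6.8°, sin 6.8°) = (20.65, 2.463). ∠HRA = 83.9°, so RA runs at 6.8° + (180° − 83.9°) = 102.9° from the x-axis; with |RA| = 23.2, A = R + 23.2·(cos 102.9°, sin 102.9°) = (15.47, 25.08). The perpendicularity gives AB at right angles to RA; with |AB| = 13.5 on the right of RA, B = A + 13.5·(0.9748, 0.2233) = (28.63, 28.09). Then |HB| = |B − H| = 40.11.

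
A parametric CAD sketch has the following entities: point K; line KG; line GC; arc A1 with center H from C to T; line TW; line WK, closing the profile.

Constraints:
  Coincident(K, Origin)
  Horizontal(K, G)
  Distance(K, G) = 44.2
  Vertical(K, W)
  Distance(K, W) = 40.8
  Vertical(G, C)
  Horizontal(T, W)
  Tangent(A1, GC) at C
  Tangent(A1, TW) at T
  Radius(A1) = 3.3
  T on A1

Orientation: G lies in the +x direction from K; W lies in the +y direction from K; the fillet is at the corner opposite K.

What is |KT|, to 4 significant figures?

57.77

K is at the origin; K and G share the same y with |KG| = 44.2 and G on the +x side, so G = (44.20, 0.000). KW is vertical with |KW| = 40.8 and W on the +y side, so W = (0.000, 40.80). The virtual corner opposite K is at (44.20, 40.80). A1 meets GC tangentially, so HC is at right angles to GC and since A1 is tangent to TW there, HT ⟂ TW, with radius 3.3, so the center H sits 3.3 in from both sides at H = (40.90, 37.50). That places the tangent points at C = (44.20, 37.50) on GC and T = (40.90, 40.80) on TW. Then |KT| = |T − K| = 57.77.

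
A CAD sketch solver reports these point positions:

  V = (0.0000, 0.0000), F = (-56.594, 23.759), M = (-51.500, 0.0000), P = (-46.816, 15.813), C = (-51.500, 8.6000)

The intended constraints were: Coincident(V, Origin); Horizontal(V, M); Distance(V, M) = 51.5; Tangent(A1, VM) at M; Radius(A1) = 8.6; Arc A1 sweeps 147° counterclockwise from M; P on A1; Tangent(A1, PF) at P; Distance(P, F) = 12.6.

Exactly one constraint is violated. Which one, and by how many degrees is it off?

Tangent(A1, PF) at P — off by 6.10°.

V = (0.00, 0.00) ✓; V.y = 0.00, M.y = 0.00 ✓; |VM| = 51.50 ✓; ∠(CM, MV) = 90.00° ✓; |CM| = 8.600 ✓; bearing(C→P) − bearing(C→M) = 147.0° ✓; |CP| = 8.600 ✓; ∠(CP, PF) = 96.10° ✗; |PF| = 12.60 ✓.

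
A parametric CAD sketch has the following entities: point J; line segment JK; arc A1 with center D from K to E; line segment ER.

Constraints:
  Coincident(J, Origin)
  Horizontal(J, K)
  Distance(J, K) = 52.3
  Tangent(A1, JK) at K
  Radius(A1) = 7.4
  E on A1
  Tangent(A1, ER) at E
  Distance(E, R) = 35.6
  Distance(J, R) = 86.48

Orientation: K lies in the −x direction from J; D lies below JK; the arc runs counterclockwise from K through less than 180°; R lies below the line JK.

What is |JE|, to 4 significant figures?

57.90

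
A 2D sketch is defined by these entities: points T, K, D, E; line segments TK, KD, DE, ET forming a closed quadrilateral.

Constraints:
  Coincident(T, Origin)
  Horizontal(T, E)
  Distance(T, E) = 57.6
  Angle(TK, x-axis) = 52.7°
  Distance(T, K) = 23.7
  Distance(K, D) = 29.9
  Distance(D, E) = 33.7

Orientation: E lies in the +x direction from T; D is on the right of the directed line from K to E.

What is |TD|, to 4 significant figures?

26.71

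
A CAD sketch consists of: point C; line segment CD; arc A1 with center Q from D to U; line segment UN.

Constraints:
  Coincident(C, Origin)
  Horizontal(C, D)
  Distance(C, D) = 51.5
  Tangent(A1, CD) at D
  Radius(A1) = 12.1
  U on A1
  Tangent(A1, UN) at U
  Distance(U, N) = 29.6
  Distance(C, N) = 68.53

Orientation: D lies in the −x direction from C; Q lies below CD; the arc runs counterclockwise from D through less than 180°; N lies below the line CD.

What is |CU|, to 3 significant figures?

64.9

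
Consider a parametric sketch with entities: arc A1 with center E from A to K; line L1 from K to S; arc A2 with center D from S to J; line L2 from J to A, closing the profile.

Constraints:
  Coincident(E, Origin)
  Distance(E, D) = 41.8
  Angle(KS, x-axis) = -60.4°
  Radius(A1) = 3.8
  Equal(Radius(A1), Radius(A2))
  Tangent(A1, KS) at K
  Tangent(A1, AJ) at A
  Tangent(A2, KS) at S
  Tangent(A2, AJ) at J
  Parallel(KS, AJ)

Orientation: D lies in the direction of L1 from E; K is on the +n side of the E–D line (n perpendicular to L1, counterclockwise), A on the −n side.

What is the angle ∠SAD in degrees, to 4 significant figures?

5.110°

The slot axis is L1's direction at -60.4°, so u = (cos -60.4°, sin -60.4°) = (0.4939, -0.8695) and n = (−sin -60.4°, cos -60.4°) = (0.8695, 0.4939). E is at the origin and D lies 41.8 along u from E, so D = 41.8·u = (20.65, -36.34). Tangency of A1 to both parallel lines with radius 3.8 puts K and A at E ± 3.8·n: K = (3.304, 1.877), A = (-3.304, -1.877). Equal radii place S and J the same way about D: S = D + 3.8·n = (23.95, -34.47), J = D − 3.8·n = (17.34, -38.22). Then cos ∠SAD = AS·AD / (|AS||AD|), giving 5.110°.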